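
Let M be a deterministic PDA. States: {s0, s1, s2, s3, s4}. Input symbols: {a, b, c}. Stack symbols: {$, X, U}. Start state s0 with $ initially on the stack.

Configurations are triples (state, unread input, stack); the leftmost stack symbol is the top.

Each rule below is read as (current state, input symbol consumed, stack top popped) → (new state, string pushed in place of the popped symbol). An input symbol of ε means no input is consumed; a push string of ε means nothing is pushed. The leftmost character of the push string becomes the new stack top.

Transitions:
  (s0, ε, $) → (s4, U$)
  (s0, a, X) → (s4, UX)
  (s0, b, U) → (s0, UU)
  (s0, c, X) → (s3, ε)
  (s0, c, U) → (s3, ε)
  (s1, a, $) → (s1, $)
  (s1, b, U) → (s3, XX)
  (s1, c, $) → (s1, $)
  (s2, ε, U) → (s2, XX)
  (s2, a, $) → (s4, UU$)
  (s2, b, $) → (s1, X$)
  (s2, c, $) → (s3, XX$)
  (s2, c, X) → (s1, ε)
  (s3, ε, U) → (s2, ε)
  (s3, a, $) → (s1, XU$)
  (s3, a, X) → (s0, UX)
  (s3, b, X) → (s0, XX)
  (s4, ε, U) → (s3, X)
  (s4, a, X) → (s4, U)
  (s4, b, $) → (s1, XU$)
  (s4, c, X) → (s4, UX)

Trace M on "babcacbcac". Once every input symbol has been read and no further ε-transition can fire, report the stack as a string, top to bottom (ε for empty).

XXX$

(s0, babcacbcac, $) ⊢ (s4, babcacbcac, U$) ⊢ (s3, babcacbcac, X$) ⊢ (s0, abcacbcac, XX$) ⊢ (s4, bcacbcac, UXX$) ⊢ (s3, bcacbcac, XXX$) ⊢ (s0, cacbcac, XXXX$) ⊢ (s3, acbcac, XXX$) ⊢ (s0, cbcac, UXXX$) ⊢ (s3, bcac, XXX$) ⊢ (s0, cac, XXXX$) ⊢ (s3, ac, XXX$) ⊢ (s0, c, UXXX$) ⊢ (s3, ε, XXX$)
All input consumed in state s3 with stack XXX$.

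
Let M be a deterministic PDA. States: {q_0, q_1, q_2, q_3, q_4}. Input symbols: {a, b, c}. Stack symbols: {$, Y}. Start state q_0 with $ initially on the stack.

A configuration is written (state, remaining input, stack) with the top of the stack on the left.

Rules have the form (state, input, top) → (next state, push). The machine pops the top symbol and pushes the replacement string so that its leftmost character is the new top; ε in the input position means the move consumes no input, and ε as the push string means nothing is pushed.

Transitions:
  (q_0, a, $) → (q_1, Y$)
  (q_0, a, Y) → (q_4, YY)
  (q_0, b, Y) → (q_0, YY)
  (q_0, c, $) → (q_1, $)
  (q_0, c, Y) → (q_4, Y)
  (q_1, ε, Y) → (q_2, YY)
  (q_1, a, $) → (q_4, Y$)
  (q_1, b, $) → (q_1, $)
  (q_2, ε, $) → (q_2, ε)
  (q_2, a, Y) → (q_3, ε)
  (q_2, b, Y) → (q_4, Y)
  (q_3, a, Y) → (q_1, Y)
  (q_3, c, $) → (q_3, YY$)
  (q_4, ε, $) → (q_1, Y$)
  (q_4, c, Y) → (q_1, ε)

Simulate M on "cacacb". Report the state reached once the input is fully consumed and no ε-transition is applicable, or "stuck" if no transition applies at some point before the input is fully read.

(q_0, cacacb, $)
  read c, top $: go to q_1, push $ → (q_1, acacb, $)
  read a, top $: go to q_4, push Y$ → (q_4, cacb, Y$)
  read c, top Y: go to q_1, push ε → (q_1, acb, $)
  read a, top $: go to q_4, push Y$ → (q_4, cb, Y$)
  read c, top Y: go to q_1, push ε → (q_1, b, $)
  read b, top $: go to q_1, push $ → (q_1, ε, $)
All input consumed; M is in state q_1.

q_1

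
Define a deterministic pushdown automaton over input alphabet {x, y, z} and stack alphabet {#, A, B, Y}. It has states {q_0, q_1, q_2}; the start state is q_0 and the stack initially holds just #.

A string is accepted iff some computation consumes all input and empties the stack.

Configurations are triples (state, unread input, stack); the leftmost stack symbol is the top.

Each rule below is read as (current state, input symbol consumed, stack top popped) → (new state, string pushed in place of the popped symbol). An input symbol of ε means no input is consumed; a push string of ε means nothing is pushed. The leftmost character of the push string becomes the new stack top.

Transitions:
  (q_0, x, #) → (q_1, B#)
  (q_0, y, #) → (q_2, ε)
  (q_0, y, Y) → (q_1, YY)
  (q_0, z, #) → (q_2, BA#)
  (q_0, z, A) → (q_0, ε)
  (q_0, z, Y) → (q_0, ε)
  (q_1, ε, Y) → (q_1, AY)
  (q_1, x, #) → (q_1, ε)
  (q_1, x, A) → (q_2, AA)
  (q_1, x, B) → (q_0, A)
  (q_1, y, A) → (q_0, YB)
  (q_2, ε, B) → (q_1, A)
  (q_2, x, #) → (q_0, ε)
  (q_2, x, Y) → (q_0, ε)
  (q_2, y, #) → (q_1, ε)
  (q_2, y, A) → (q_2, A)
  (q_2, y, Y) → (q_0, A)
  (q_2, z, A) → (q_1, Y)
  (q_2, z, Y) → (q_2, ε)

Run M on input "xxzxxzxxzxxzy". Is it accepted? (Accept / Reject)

Accept

(q_0, xxzxxzxxzxxzy, #)
  read x, top #: go to q_1, push B# → (q_1, xzxxzxxzxxzy, B#)
  read x, top B: go to q_0, push A → (q_0, zxxzxxzxxzy, A#)
  read z, top A: go to q_0, push ε → (q_0, xxzxxzxxzy, #)
  read x, top #: go to q_1, push B# → (q_1, xzxxzxxzy, B#)
  read x, top B: go to q_0, push A → (q_0, zxxzxxzy, A#)
  read z, top A: go to q_0, push ε → (q_0, xxzxxzy, #)
  read x, top #: go to q_1, push B# → (q_1, xzxxzy, B#)
  read x, top B: go to q_0, push A → (q_0, zxxzy, A#)
  read z, top A: go to q_0, push ε → (q_0, xxzy, #)
  read x, top #: go to q_1, push B# → (q_1, xzy, B#)
  read x, top B: go to q_0, push A → (q_0, zy, A#)
  read z, top A: go to q_0, push ε → (q_0, y, #)
  read y, top #: go to q_2, push ε → (q_2, ε, ε)
All input consumed and the stack is empty.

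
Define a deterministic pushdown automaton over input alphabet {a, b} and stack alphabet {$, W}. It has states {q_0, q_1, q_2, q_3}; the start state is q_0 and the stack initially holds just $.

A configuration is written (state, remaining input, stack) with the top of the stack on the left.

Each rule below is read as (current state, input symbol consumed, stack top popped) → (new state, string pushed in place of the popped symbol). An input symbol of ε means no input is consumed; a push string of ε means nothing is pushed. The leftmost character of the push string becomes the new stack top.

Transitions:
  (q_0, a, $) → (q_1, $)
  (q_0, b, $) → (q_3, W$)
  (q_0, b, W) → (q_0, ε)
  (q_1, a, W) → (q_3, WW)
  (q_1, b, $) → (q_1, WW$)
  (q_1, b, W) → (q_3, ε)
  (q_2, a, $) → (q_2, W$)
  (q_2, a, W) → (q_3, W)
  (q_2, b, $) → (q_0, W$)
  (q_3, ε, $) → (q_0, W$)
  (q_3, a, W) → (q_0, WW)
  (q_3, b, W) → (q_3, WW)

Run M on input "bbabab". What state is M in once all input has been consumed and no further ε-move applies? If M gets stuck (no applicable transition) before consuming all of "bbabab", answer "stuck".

(q_0, bbabab, $) ⊢ (q_3, babab, W$) ⊢ (q_3, abab, WW$) ⊢ (q_0, bab, WWW$) ⊢ (q_0, ab, WW$)
No transition for (q_0, a, top W); M blocks with input ab remaining.

stuck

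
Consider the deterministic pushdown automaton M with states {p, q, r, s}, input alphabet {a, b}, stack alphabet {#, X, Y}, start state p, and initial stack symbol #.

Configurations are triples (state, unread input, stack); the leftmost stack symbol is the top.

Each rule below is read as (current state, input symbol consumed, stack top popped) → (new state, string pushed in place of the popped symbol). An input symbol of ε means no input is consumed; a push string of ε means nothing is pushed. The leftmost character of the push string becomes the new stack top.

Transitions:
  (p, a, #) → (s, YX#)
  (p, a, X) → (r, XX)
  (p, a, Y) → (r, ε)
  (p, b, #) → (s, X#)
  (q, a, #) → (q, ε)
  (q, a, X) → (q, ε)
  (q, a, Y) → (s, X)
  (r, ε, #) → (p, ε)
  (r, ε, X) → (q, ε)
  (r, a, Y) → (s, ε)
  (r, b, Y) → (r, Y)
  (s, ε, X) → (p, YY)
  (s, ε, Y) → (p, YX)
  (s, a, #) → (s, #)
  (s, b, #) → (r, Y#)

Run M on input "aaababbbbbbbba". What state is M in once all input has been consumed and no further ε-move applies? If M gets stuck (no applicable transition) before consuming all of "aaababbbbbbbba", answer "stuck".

(p, aaababbbbbbbba, #)
  read a, top #: go to s, push YX# → (s, aababbbbbbbba, YX#)
  ε-move, top Y: go to p, push YX → (p, aababbbbbbbba, YXX#)
  read a, top Y: go to r, push ε → (r, ababbbbbbbba, XX#)
  ε-move, top X: go to q, push ε → (q, ababbbbbbbba, X#)
  read a, top X: go to q, push ε → (q, babbbbbbbba, #)
No transition for (q, b, top #); M blocks with input babbbbbbbba remaining.

stuck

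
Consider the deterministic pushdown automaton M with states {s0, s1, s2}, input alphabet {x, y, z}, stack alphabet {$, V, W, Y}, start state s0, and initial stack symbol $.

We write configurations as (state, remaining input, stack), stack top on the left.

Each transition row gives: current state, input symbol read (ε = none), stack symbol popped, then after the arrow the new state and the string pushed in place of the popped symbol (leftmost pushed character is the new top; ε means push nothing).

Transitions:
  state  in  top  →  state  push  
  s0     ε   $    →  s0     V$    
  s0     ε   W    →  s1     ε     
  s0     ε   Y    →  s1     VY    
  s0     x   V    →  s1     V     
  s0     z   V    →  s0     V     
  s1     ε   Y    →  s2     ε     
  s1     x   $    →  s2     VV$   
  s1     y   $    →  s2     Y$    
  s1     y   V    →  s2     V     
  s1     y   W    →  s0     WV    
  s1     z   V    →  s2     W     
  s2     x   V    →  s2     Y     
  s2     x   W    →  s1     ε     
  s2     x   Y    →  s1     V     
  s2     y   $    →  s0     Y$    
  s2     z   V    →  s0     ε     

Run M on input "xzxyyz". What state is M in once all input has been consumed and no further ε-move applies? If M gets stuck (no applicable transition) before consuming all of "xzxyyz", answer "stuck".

stuck

(s0, xzxyyz, $)
  ε-move, top $: go to s0, push V$ → (s0, xzxyyz, V$)
  read x, top V: go to s1, push V → (s1, zxyyz, V$)
  read z, top V: go to s2, push W → (s2, xyyz, W$)
  read x, top W: go to s1, push ε → (s1, yyz, $)
  read y, top $: go to s2, push Y$ → (s2, yz, Y$)
No transition for (s2, y, top Y); M blocks with input yz remaining.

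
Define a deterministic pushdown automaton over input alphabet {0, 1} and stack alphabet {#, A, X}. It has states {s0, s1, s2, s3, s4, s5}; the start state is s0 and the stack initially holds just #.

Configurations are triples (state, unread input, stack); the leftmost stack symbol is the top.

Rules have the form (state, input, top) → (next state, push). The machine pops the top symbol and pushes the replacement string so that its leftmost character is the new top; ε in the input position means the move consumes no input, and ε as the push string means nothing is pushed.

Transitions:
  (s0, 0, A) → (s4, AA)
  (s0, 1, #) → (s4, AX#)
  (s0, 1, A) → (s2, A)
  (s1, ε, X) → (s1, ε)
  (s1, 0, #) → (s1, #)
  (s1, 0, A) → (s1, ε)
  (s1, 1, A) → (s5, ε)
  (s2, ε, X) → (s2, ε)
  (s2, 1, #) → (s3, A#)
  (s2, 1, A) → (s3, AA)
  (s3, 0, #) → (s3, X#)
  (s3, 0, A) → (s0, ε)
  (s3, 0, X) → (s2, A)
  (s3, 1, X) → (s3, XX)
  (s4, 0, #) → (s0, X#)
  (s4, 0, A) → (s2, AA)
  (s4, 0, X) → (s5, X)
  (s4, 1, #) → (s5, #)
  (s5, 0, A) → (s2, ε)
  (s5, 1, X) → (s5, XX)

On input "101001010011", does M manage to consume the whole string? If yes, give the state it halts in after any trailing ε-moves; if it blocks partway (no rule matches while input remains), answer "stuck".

(s0, 101001010011, #) ⊢ (s4, 01001010011, AX#) ⊢ (s2, 1001010011, AAX#) ⊢ (s3, 001010011, AAAX#) ⊢ (s0, 01010011, AAX#) ⊢ (s4, 1010011, AAAX#)
No transition for (s4, 1, top A); M blocks with input 1010011 remaining.

stuck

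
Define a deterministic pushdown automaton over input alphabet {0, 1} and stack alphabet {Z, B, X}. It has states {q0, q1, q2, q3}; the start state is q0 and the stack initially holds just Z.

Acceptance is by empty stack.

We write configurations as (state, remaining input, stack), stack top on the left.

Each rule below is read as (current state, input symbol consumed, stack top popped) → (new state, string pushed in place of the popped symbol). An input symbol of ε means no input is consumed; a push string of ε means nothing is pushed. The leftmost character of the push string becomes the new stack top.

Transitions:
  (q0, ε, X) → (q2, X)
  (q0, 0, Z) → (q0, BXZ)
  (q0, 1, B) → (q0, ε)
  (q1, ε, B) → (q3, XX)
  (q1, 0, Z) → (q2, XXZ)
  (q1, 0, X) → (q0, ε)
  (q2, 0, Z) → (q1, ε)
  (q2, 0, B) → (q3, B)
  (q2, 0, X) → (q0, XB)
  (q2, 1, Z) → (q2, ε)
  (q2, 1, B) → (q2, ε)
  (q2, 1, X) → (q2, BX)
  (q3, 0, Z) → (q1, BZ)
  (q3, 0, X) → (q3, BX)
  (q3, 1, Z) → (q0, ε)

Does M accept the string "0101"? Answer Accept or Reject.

Reject

(q0, 0101, Z)
  read 0, top Z: go to q0, push BXZ → (q0, 101, BXZ)
  read 1, top B: go to q0, push ε → (q0, 01, XZ)
  ε-move, top X: go to q2, push X → (q2, 01, XZ)
  read 0, top X: go to q0, push XB → (q0, 1, XBZ)
  ε-move, top X: go to q2, push X → (q2, 1, XBZ)
  read 1, top X: go to q2, push BX → (q2, ε, BXBZ)
All input consumed; stack is BXBZ, not empty, and no further ε-move applies.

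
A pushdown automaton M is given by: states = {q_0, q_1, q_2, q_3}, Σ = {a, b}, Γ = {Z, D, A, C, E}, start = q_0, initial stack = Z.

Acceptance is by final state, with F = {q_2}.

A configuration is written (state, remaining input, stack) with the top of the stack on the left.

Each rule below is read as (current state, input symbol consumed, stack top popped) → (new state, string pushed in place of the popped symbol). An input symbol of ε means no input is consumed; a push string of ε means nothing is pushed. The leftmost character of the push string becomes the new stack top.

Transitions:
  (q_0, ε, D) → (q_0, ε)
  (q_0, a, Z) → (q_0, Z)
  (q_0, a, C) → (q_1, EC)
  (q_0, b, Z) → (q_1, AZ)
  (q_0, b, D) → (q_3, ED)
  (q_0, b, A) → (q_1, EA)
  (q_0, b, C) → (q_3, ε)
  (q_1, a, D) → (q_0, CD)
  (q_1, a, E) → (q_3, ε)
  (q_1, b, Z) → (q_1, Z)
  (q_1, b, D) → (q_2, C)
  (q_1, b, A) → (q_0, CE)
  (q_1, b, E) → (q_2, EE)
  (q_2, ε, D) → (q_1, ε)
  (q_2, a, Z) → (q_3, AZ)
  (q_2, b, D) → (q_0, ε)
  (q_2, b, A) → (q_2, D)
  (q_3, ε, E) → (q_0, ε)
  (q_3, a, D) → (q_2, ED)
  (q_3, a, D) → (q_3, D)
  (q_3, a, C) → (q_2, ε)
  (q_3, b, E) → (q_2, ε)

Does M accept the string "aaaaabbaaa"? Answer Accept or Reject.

Accept

One accepting computation: (q_0, aaaaabbaaa, Z) ⊢ (q_0, aaaabbaaa, Z) ⊢ (q_0, aaabbaaa, Z) ⊢ (q_0, aabbaaa, Z) ⊢ (q_0, abbaaa, Z) ⊢ (q_0, bbaaa, Z) ⊢ (q_1, baaa, AZ) ⊢ (q_0, aaa, CEZ) ⊢ (q_1, aa, ECEZ) ⊢ (q_3, a, CEZ) ⊢ (q_2, ε, EZ)
All input consumed and state q_2 ∈ F.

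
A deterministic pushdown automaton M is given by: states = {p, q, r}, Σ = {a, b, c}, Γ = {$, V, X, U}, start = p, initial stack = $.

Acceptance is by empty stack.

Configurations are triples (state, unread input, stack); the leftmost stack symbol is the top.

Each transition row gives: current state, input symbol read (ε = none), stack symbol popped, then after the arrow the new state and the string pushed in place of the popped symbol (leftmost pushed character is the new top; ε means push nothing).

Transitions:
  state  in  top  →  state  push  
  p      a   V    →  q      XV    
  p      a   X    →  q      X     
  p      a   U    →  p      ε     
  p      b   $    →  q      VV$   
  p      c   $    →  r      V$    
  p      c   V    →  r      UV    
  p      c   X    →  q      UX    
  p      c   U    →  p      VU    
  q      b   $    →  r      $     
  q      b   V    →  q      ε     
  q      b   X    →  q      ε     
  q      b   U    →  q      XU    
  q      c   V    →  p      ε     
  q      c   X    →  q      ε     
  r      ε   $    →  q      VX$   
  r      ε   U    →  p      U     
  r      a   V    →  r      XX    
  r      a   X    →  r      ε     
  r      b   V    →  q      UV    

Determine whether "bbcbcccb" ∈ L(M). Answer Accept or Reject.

Reject

(p, bbcbcccb, $)
  read b, top $: go to q, push VV$ → (q, bcbcccb, VV$)
  read b, top V: go to q, push ε → (q, cbcccb, V$)
  read c, top V: go to p, push ε → (p, bcccb, $)
  read b, top $: go to q, push VV$ → (q, cccb, VV$)
  read c, top V: go to p, push ε → (p, ccb, V$)
  read c, top V: go to r, push UV → (r, cb, UV$)
  ε-move, top U: go to p, push U → (p, cb, UV$)
  read c, top U: go to p, push VU → (p, b, VUV$)
No transition applies at (p, b, VUV$); input not fully consumed.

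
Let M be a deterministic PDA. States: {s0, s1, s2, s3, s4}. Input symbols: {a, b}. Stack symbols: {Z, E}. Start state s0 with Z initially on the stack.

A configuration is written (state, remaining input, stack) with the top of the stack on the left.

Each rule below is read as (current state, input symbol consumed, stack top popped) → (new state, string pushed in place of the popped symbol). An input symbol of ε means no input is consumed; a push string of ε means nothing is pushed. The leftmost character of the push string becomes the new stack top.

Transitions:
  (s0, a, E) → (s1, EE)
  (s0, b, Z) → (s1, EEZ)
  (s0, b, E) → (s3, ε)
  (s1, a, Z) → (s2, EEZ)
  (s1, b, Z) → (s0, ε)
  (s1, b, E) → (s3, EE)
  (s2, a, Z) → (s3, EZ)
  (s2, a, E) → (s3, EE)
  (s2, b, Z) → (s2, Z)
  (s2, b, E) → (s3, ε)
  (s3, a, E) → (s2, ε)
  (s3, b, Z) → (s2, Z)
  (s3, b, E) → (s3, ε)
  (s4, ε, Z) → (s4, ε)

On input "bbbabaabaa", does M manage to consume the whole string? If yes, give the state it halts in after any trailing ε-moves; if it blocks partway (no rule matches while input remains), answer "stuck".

(s0, bbbabaabaa, Z)
  read b, top Z: go to s1, push EEZ → (s1, bbabaabaa, EEZ)
  read b, top E: go to s3, push EE → (s3, babaabaa, EEEZ)
  read b, top E: go to s3, push ε → (s3, abaabaa, EEZ)
  read a, top E: go to s2, push ε → (s2, baabaa, EZ)
  read b, top E: go to s3, push ε → (s3, aabaa, Z)
No transition for (s3, a, top Z); M blocks with input aabaa remaining.

stuck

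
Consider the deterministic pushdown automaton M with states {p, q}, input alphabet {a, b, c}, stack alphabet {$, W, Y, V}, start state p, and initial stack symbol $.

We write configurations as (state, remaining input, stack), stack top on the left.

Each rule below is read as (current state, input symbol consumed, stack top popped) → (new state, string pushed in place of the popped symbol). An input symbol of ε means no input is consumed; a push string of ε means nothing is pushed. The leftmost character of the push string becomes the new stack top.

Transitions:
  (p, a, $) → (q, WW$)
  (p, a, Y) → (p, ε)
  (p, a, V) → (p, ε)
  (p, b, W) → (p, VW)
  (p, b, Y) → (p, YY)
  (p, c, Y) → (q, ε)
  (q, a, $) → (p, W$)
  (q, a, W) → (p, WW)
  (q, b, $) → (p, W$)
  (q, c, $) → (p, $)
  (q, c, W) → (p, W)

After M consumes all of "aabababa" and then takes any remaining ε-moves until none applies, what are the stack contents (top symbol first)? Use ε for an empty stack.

WWW$

(p, aabababa, $)
  read a, top $: go to q, push WW$ → (q, abababa, WW$)
  read a, top W: go to p, push WW → (p, bababa, WWW$)
  read b, top W: go to p, push VW → (p, ababa, VWWW$)
  read a, top V: go to p, push ε → (p, baba, WWW$)
  read b, top W: go to p, push VW → (p, aba, VWWW$)
  read a, top V: go to p, push ε → (p, ba, WWW$)
  read b, top W: go to p, push VW → (p, a, VWWW$)
  read a, top V: go to p, push ε → (p, ε, WWW$)
All input consumed in state p with stack WWW$.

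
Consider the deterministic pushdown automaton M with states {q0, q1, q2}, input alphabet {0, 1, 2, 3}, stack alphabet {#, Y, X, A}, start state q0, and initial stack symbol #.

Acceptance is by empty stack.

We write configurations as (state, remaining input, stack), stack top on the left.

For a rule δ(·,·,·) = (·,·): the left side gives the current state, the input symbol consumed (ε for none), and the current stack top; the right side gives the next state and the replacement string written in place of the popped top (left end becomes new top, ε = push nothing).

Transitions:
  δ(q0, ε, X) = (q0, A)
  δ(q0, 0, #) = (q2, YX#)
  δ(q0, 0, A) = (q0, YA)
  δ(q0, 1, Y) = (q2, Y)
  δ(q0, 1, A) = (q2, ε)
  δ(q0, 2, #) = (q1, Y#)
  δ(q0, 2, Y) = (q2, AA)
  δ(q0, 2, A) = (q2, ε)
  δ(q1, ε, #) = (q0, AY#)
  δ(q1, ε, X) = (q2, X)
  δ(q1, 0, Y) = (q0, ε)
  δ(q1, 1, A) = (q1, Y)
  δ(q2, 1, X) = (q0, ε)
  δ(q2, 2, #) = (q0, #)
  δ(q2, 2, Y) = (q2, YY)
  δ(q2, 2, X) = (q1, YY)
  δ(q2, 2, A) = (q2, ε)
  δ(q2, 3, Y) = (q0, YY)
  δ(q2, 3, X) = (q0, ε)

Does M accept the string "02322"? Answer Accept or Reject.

(q0, 02322, #)
  read 0, top #: go to q2, push YX# → (q2, 2322, YX#)
  read 2, top Y: go to q2, push YY → (q2, 322, YYX#)
  read 3, top Y: go to q0, push YY → (q0, 22, YYYX#)
  read 2, top Y: go to q2, push AA → (q2, 2, AAYYX#)
  read 2, top A: go to q2, push ε → (q2, ε, AYYX#)
All input consumed; stack is AYYX#, not empty, and no further ε-move applies.

Reject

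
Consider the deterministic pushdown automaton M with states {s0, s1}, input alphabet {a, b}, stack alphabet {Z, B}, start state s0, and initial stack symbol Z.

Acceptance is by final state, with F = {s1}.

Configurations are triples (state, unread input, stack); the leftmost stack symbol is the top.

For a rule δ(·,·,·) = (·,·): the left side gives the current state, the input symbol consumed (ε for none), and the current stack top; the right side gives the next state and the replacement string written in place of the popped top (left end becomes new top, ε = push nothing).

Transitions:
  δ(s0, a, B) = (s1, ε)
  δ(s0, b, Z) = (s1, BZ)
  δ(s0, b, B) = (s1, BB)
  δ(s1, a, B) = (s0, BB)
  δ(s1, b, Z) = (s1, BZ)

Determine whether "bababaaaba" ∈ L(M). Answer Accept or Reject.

(s0, bababaaaba, Z)
  read b, top Z: go to s1, push BZ → (s1, ababaaaba, BZ)
  read a, top B: go to s0, push BB → (s0, babaaaba, BBZ)
  read b, top B: go to s1, push BB → (s1, abaaaba, BBBZ)
  read a, top B: go to s0, push BB → (s0, baaaba, BBBBZ)
  read b, top B: go to s1, push BB → (s1, aaaba, BBBBBZ)
  read a, top B: go to s0, push BB → (s0, aaba, BBBBBBZ)
  read a, top B: go to s1, push ε → (s1, aba, BBBBBZ)
  read a, top B: go to s0, push BB → (s0, ba, BBBBBBZ)
  read b, top B: go to s1, push BB → (s1, a, BBBBBBBZ)
  read a, top B: go to s0, push BB → (s0, ε, BBBBBBBBZ)
All input consumed; state s0 ∉ F and no further ε-move applies.

Reject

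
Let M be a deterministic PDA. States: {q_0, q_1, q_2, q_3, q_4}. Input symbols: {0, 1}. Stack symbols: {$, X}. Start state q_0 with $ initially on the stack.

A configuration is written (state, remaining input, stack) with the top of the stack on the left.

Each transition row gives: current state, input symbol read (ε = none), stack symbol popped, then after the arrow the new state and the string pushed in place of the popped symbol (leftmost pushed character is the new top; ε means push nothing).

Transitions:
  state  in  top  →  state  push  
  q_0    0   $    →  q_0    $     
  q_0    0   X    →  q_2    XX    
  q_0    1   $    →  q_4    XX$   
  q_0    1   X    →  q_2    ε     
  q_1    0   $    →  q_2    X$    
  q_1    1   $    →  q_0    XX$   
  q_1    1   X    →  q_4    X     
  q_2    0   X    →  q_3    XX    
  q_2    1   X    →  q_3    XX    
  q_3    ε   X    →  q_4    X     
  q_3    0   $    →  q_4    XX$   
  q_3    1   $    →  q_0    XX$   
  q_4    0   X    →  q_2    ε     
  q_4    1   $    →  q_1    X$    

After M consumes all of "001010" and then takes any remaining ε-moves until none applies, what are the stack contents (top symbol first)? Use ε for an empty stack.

X$

(q_0, 001010, $) ⊢ (q_0, 01010, $) ⊢ (q_0, 1010, $) ⊢ (q_4, 010, XX$) ⊢ (q_2, 10, X$) ⊢ (q_3, 0, XX$) ⊢ (q_4, 0, XX$) ⊢ (q_2, ε, X$)
All input consumed in state q_2 with stack X$.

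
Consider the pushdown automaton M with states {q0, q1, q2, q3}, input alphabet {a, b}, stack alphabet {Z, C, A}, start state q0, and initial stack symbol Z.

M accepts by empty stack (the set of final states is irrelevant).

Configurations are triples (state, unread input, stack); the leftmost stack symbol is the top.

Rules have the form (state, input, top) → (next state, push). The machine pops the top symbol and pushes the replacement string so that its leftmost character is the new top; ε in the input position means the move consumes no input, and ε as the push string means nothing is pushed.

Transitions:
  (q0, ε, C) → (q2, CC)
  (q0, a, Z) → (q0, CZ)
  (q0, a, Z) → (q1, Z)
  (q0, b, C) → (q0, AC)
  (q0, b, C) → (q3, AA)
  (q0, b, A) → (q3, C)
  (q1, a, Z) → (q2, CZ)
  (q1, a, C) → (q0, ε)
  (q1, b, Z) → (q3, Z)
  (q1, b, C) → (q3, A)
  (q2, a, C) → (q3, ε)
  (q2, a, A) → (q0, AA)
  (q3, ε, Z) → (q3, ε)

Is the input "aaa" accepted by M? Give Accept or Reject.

One accepting computation: (q0, aaa, Z) ⊢ (q1, aa, Z) ⊢ (q2, a, CZ) ⊢ (q3, ε, Z) ⊢ (q3, ε, ε)
All input consumed and the stack is empty.

Accept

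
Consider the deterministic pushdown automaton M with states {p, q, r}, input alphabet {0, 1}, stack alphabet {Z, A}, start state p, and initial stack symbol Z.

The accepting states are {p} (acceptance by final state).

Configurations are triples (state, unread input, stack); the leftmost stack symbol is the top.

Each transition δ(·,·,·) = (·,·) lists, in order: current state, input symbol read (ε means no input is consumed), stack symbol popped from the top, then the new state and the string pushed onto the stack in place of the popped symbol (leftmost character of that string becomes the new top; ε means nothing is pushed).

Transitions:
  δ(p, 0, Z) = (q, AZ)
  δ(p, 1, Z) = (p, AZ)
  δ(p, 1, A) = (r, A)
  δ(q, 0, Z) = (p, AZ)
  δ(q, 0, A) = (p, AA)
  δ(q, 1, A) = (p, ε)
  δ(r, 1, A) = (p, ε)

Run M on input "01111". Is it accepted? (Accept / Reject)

Accept

(p, 01111, Z)
  read 0, top Z: go to q, push AZ → (q, 1111, AZ)
  read 1, top A: go to p, push ε → (p, 111, Z)
  read 1, top Z: go to p, push AZ → (p, 11, AZ)
  read 1, top A: go to r, push A → (r, 1, AZ)
  read 1, top A: go to p, push ε → (p, ε, Z)
All input consumed; state p ∈ F.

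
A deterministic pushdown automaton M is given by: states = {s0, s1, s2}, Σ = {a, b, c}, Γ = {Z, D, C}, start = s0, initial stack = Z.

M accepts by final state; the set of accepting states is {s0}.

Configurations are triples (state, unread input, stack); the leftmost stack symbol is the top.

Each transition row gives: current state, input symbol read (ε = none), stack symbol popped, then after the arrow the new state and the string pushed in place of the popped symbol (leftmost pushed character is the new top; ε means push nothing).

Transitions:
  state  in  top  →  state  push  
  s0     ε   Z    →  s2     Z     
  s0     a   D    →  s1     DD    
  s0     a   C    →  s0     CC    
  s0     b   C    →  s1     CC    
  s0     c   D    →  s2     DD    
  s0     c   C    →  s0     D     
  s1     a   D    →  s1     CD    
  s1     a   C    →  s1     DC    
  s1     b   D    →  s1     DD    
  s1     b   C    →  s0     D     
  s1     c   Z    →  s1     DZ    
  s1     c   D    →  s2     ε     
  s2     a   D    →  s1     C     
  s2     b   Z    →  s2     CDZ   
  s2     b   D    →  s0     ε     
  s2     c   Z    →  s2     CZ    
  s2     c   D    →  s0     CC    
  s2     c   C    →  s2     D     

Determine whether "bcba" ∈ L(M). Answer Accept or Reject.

Reject

(s0, bcba, Z) ⊢ (s2, bcba, Z) ⊢ (s2, cba, CDZ) ⊢ (s2, ba, DDZ) ⊢ (s0, a, DZ) ⊢ (s1, ε, DDZ)
All input consumed; state s1 ∉ F and no further ε-move applies.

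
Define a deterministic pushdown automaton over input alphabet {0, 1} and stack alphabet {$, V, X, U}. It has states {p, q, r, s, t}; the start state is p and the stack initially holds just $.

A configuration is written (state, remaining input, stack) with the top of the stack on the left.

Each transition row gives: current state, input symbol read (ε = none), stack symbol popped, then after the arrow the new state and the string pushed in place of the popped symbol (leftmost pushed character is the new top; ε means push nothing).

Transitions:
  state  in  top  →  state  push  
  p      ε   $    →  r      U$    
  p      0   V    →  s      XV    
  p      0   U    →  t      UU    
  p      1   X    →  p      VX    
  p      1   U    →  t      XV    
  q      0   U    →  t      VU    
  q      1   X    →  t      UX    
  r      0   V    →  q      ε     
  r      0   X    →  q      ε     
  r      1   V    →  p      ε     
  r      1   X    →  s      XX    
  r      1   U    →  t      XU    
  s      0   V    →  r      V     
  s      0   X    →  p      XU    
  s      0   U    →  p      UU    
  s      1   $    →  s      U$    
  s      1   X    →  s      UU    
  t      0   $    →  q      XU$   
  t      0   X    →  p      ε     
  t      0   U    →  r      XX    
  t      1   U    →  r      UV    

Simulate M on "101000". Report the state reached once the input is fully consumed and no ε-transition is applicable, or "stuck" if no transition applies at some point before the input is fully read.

(p, 101000, $) ⊢ (r, 101000, U$) ⊢ (t, 01000, XU$) ⊢ (p, 1000, U$) ⊢ (t, 000, XV$) ⊢ (p, 00, V$) ⊢ (s, 0, XV$) ⊢ (p, ε, XUV$)
All input consumed; M is in state p.

p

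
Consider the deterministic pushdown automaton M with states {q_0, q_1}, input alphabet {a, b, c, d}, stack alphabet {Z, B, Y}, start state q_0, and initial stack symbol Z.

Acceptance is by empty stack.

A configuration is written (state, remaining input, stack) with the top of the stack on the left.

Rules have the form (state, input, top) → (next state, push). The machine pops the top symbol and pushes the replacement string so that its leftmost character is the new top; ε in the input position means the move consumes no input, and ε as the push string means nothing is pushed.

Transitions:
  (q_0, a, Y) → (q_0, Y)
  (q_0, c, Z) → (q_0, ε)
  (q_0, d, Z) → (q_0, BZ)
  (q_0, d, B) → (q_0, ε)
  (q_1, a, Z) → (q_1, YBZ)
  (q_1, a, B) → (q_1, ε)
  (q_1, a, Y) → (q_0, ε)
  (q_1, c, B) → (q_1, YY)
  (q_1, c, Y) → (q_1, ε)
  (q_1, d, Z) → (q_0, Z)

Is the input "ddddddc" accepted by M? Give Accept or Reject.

Accept

(q_0, ddddddc, Z)
  read d, top Z: go to q_0, push BZ → (q_0, dddddc, BZ)
  read d, top B: go to q_0, push ε → (q_0, ddddc, Z)
  read d, top Z: go to q_0, push BZ → (q_0, dddc, BZ)
  read d, top B: go to q_0, push ε → (q_0, ddc, Z)
  read d, top Z: go to q_0, push BZ → (q_0, dc, BZ)
  read d, top B: go to q_0, push ε → (q_0, c, Z)
  read c, top Z: go to q_0, push ε → (q_0, ε, ε)
All input consumed and the stack is empty.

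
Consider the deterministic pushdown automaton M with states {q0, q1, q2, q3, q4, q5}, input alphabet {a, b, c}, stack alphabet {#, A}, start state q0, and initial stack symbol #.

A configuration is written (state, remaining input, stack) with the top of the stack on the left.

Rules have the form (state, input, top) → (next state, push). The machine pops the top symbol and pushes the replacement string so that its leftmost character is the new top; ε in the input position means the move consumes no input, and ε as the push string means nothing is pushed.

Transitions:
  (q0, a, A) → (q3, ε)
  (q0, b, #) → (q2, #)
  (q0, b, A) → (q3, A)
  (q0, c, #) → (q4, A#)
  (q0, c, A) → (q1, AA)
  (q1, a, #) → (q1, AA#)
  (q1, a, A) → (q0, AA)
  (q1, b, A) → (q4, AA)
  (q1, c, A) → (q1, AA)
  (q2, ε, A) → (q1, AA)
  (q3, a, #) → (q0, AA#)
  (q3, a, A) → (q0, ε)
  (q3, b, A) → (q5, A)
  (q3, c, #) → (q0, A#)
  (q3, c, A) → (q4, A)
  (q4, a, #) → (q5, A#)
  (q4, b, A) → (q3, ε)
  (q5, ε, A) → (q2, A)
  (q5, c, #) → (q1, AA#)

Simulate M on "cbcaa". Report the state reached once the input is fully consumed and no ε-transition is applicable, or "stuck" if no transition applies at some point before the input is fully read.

q0

(q0, cbcaa, #) ⊢ (q4, bcaa, A#) ⊢ (q3, caa, #) ⊢ (q0, aa, A#) ⊢ (q3, a, #) ⊢ (q0, ε, AA#)
All input consumed; M is in state q0.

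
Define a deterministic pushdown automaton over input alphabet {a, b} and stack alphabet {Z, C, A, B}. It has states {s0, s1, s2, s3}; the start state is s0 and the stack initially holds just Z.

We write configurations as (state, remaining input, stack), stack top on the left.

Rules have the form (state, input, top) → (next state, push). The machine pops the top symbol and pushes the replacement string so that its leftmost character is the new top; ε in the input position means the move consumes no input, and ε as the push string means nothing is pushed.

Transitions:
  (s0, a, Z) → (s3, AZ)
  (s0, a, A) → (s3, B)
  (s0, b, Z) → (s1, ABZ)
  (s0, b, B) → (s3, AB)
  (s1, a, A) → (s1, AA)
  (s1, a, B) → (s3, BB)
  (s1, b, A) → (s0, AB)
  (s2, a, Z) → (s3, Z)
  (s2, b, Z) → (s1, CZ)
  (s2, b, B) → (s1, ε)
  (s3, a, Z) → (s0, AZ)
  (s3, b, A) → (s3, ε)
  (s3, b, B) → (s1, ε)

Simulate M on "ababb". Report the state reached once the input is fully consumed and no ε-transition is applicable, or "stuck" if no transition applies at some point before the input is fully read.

stuck

(s0, ababb, Z)
  read a, top Z: go to s3, push AZ → (s3, babb, AZ)
  read b, top A: go to s3, push ε → (s3, abb, Z)
  read a, top Z: go to s0, push AZ → (s0, bb, AZ)
No transition for (s0, b, top A); M blocks with input bb remaining.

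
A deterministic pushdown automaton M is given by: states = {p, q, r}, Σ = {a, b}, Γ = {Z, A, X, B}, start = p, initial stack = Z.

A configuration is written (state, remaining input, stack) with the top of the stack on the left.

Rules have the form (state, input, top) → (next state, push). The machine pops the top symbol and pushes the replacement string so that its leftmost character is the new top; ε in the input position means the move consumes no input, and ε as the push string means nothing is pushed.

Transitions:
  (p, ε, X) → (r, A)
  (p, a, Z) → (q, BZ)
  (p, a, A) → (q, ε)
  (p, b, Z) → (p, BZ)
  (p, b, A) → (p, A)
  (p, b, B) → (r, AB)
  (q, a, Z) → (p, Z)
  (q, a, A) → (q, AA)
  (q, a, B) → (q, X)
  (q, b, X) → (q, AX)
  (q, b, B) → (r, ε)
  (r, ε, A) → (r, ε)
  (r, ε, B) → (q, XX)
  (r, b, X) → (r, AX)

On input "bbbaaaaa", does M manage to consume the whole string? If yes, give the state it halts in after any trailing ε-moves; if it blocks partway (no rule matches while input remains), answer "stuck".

(p, bbbaaaaa, Z) ⊢ (p, bbaaaaa, BZ) ⊢ (r, baaaaa, ABZ) ⊢ (r, baaaaa, BZ) ⊢ (q, baaaaa, XXZ) ⊢ (q, aaaaa, AXXZ) ⊢ (q, aaaa, AAXXZ) ⊢ (q, aaa, AAAXXZ) ⊢ (q, aa, AAAAXXZ) ⊢ (q, a, AAAAAXXZ) ⊢ (q, ε, AAAAAAXXZ)
All input consumed; M is in state q.

q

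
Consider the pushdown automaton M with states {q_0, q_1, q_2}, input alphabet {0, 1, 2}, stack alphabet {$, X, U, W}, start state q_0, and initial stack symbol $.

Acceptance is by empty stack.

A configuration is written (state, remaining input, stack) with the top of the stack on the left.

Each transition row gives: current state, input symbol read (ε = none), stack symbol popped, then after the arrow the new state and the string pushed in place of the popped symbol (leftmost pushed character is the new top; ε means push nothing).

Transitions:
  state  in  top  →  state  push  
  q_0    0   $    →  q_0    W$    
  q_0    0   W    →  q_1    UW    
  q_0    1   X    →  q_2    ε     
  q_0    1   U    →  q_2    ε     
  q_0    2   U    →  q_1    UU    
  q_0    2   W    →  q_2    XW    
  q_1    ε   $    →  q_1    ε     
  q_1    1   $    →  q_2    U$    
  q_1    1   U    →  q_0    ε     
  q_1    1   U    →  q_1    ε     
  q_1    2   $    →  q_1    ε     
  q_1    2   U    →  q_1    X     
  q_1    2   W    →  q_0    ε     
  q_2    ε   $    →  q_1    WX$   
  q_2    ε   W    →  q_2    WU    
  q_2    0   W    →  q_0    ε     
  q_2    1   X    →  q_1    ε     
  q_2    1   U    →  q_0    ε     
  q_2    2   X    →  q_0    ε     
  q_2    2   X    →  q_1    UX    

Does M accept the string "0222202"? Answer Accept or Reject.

No computation consumes all input and empties the stack.

Reject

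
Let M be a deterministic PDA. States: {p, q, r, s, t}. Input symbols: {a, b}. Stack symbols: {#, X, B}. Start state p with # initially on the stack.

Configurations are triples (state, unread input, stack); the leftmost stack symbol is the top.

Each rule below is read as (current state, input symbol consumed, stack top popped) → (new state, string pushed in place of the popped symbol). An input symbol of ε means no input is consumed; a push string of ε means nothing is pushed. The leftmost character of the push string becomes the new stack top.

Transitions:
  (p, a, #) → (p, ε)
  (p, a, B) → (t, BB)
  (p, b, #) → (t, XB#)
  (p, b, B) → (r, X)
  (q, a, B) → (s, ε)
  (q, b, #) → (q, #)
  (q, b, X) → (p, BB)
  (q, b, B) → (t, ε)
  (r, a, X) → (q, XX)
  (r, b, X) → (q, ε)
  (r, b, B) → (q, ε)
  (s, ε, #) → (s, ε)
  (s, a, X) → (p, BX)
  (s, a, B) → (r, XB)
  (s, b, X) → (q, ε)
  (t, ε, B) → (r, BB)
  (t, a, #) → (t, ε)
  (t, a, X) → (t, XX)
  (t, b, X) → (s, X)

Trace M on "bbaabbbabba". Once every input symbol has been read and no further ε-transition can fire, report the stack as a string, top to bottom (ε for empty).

(p, bbaabbbabba, #) ⊢ (t, baabbbabba, XB#) ⊢ (s, aabbbabba, XB#) ⊢ (p, abbbabba, BXB#) ⊢ (t, bbbabba, BBXB#) ⊢ (r, bbbabba, BBBXB#) ⊢ (q, bbabba, BBXB#) ⊢ (t, babba, BXB#) ⊢ (r, babba, BBXB#) ⊢ (q, abba, BXB#) ⊢ (s, bba, XB#) ⊢ (q, ba, B#) ⊢ (t, a, #) ⊢ (t, ε, ε)
All input consumed in state t with stack ε.

ε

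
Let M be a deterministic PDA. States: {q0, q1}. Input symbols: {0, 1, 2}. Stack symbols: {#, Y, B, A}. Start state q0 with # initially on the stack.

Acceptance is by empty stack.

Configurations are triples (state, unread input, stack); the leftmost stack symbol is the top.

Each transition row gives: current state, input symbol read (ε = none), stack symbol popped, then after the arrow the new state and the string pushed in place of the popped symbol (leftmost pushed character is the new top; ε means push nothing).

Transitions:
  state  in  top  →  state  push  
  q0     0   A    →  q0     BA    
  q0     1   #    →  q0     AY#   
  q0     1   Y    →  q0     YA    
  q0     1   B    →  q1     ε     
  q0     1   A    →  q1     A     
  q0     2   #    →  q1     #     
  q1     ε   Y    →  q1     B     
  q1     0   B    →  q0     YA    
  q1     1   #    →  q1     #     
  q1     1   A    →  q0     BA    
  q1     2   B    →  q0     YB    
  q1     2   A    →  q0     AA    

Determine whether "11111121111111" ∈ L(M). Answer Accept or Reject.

(q0, 11111121111111, #)
  read 1, top #: go to q0, push AY# → (q0, 1111121111111, AY#)
  read 1, top A: go to q1, push A → (q1, 111121111111, AY#)
  read 1, top A: go to q0, push BA → (q0, 11121111111, BAY#)
  read 1, top B: go to q1, push ε → (q1, 1121111111, AY#)
  read 1, top A: go to q0, push BA → (q0, 121111111, BAY#)
  read 1, top B: go to q1, push ε → (q1, 21111111, AY#)
  read 2, top A: go to q0, push AA → (q0, 1111111, AAY#)
  read 1, top A: go to q1, push A → (q1, 111111, AAY#)
  read 1, top A: go to q0, push BA → (q0, 11111, BAAY#)
  read 1, top B: go to q1, push ε → (q1, 1111, AAY#)
  read 1, top A: go to q0, push BA → (q0, 111, BAAY#)
  read 1, top B: go to q1, push ε → (q1, 11, AAY#)
  read 1, top A: go to q0, push BA → (q0, 1, BAAY#)
  read 1, top B: go to q1, push ε → (q1, ε, AAY#)
All input consumed; stack is AAY#, not empty, and no further ε-move applies.

Reject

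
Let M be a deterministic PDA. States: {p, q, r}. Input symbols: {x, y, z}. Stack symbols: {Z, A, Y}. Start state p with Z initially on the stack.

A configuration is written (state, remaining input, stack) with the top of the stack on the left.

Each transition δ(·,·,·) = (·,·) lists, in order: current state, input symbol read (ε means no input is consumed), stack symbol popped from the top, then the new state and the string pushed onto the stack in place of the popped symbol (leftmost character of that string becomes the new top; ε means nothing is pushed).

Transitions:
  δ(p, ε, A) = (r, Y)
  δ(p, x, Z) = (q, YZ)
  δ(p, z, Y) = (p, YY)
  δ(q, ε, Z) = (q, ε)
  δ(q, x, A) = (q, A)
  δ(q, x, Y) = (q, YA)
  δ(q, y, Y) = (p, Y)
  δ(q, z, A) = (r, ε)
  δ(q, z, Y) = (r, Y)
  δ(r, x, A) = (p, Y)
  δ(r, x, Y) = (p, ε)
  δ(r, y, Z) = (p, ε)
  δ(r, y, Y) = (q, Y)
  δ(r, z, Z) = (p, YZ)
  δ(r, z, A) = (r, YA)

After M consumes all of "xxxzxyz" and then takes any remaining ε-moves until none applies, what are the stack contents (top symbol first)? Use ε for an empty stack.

(p, xxxzxyz, Z)
  read x, top Z: go to q, push YZ → (q, xxzxyz, YZ)
  read x, top Y: go to q, push YA → (q, xzxyz, YAZ)
  read x, top Y: go to q, push YA → (q, zxyz, YAAZ)
  read z, top Y: go to r, push Y → (r, xyz, YAAZ)
  read x, top Y: go to p, push ε → (p, yz, AAZ)
  ε-move, top A: go to r, push Y → (r, yz, YAZ)
  read y, top Y: go to q, push Y → (q, z, YAZ)
  read z, top Y: go to r, push Y → (r, ε, YAZ)
All input consumed in state r with stack YAZ.

YAZ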